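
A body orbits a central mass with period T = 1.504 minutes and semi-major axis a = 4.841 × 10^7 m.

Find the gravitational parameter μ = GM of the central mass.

Convert to SI: T = 1.504 minutes = 90.24 s.
GM = 4π² · a³ / T².
GM = 4π² · (4.841e+07)³ / (90.24)² m³/s² ≈ 5.5e+20 m³/s² = 5.5 × 10^20 m³/s².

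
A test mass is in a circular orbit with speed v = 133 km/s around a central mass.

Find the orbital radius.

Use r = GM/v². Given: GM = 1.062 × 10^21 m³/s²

Convert to SI: v = 133 km/s = 133000 m/s.
For a circular orbit, v² = GM / r, so r = GM / v².
r = 1.062e+21 / (133000)² m ≈ 6.004e+10 m = 60.04 Gm.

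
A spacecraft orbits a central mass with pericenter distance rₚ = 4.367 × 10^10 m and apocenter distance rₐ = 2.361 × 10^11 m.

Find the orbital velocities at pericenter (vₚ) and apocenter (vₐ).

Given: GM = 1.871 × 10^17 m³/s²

Use the vis-viva equation v² = GM(2/r − 1/a) with a = (rₚ + rₐ)/2 = (4.367e+10 + 2.361e+11)/2 = 1.39885e+11 m.
vₚ = √(GM · (2/rₚ − 1/a)) = √(1.871e+17 · (2/4.367e+10 − 1/1.39885e+11)) m/s ≈ 2689 m/s = 2.689 km/s.
vₐ = √(GM · (2/rₐ − 1/a)) = √(1.871e+17 · (2/2.361e+11 − 1/1.39885e+11)) m/s ≈ 497.4 m/s = 497.4 m/s.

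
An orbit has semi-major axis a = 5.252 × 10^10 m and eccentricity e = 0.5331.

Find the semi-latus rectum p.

p = a (1 − e²).
p = 5.252e+10 · (1 − (0.5331)²) = 5.252e+10 · 0.715804 ≈ 3.759e+10 m = 3.759 × 10^10 m.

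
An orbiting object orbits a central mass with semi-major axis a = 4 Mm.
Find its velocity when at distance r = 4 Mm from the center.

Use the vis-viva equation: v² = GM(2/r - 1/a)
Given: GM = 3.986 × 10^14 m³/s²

Convert to SI: a = 4 Mm = 4e+06 m; r = 4 Mm = 4e+06 m.
Vis-viva: v = √(GM · (2/r − 1/a)).
2/r − 1/a = 2/4e+06 − 1/4e+06 = 2.5e-07 m⁻¹.
v = √(3.986e+14 · 2.5e-07) m/s ≈ 9982 m/s = 9.982 km/s.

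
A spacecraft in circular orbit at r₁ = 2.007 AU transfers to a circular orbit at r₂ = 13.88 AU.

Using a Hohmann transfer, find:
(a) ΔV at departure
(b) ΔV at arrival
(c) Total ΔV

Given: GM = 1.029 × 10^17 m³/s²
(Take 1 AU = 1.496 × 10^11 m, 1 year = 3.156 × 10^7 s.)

Convert to SI: r₁ = 2.007 AU = 3.00247e+11 m; r₂ = 13.88 AU = 2.07645e+12 m.
Transfer semi-major axis: a_t = (r₁ + r₂)/2 = (3.00247e+11 + 2.07645e+12)/2 = 1.18835e+12 m.
Circular speeds: v₁ = √(GM/r₁) = 585.421 m/s, v₂ = √(GM/r₂) = 222.611 m/s.
Transfer speeds (vis-viva v² = GM(2/r − 1/a_t)): v₁ᵗ = 773.85 m/s, v₂ᵗ = 111.896 m/s.
(a) ΔV₁ = |v₁ᵗ − v₁| ≈ 188.4 m/s = 0.03975 AU/year.
(b) ΔV₂ = |v₂ − v₂ᵗ| ≈ 110.7 m/s = 0.02336 AU/year.
(c) ΔV_total = ΔV₁ + ΔV₂ ≈ 299.1 m/s = 0.06311 AU/year.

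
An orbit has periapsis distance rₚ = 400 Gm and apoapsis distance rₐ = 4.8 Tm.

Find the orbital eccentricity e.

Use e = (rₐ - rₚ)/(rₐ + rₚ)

Convert to SI: rₚ = 400 Gm = 4e+11 m; rₐ = 4.8 Tm = 4.8e+12 m.
e = (rₐ − rₚ) / (rₐ + rₚ).
e = (4.8e+12 − 4e+11) / (4.8e+12 + 4e+11) = 4.4e+12 / 5.2e+12 ≈ 0.8462.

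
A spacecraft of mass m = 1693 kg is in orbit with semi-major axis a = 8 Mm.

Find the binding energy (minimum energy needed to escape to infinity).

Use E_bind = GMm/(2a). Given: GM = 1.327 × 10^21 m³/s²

Convert to SI: a = 8 Mm = 8e+06 m.
Total orbital energy is E = −GMm/(2a); binding energy is E_bind = −E = GMm/(2a).
E_bind = 1.327e+21 · 1693 / (2 · 8e+06) J ≈ 1.404e+17 J = 140.4 PJ.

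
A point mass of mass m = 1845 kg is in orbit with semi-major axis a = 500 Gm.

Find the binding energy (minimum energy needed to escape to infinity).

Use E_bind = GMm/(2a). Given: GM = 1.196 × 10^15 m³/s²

Convert to SI: a = 500 Gm = 5e+11 m.
Total orbital energy is E = −GMm/(2a); binding energy is E_bind = −E = GMm/(2a).
E_bind = 1.196e+15 · 1845 / (2 · 5e+11) J ≈ 2.207e+06 J = 2.207 MJ.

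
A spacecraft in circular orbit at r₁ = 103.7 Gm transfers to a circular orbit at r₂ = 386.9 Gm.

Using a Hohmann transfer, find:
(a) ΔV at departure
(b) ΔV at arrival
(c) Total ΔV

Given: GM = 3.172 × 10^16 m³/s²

Convert to SI: r₁ = 103.7 Gm = 1.037e+11 m; r₂ = 386.9 Gm = 3.869e+11 m.
Transfer semi-major axis: a_t = (r₁ + r₂)/2 = (1.037e+11 + 3.869e+11)/2 = 2.453e+11 m.
Circular speeds: v₁ = √(GM/r₁) = 553.066 m/s, v₂ = √(GM/r₂) = 286.33 m/s.
Transfer speeds (vis-viva v² = GM(2/r − 1/a_t)): v₁ᵗ = 694.589 m/s, v₂ᵗ = 186.169 m/s.
(a) ΔV₁ = |v₁ᵗ − v₁| ≈ 141.5 m/s = 141.5 m/s.
(b) ΔV₂ = |v₂ − v₂ᵗ| ≈ 100.2 m/s = 100.2 m/s.
(c) ΔV_total = ΔV₁ + ΔV₂ ≈ 241.7 m/s = 241.7 m/s.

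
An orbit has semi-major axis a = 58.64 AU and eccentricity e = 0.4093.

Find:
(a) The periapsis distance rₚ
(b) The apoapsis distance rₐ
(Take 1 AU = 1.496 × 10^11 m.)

Convert to SI: a = 58.64 AU = 8.77254e+12 m.
(a) rₚ = a(1 − e) = 8.77254e+12 · (1 − 0.4093) = 8.77254e+12 · 0.5907 ≈ 5.182e+12 m = 34.64 AU.
(b) rₐ = a(1 + e) = 8.77254e+12 · (1 + 0.4093) = 8.77254e+12 · 1.4093 ≈ 1.236e+13 m = 82.64 AU.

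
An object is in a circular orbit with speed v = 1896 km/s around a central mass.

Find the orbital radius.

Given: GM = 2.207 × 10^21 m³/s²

Convert to SI: v = 1896 km/s = 1.896e+06 m/s.
For a circular orbit, v² = GM / r, so r = GM / v².
r = 2.207e+21 / (1.896e+06)² m ≈ 6.139e+08 m = 613.9 Mm.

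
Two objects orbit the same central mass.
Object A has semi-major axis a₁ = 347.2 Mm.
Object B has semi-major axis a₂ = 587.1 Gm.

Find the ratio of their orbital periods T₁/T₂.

Convert to SI: a₁ = 347.2 Mm = 3.472e+08 m; a₂ = 587.1 Gm = 5.871e+11 m.
From Kepler's third law, (T₁/T₂)² = (a₁/a₂)³, so T₁/T₂ = (a₁/a₂)^(3/2).
a₁/a₂ = 3.472e+08 / 5.871e+11 = 0.000591381.
T₁/T₂ = (0.000591381)^(3/2) ≈ 1.438e-05.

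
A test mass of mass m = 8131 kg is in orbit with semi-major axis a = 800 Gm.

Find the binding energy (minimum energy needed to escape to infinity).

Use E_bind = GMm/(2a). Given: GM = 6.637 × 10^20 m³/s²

Convert to SI: a = 800 Gm = 8e+11 m.
Total orbital energy is E = −GMm/(2a); binding energy is E_bind = −E = GMm/(2a).
E_bind = 6.637e+20 · 8131 / (2 · 8e+11) J ≈ 3.373e+12 J = 3.373 TJ.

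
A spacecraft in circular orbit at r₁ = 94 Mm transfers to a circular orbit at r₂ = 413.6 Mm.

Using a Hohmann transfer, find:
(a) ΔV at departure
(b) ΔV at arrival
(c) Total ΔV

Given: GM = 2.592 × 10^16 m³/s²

Convert to SI: r₁ = 94 Mm = 9.4e+07 m; r₂ = 413.6 Mm = 4.136e+08 m.
Transfer semi-major axis: a_t = (r₁ + r₂)/2 = (9.4e+07 + 4.136e+08)/2 = 2.538e+08 m.
Circular speeds: v₁ = √(GM/r₁) = 16605.6 m/s, v₂ = √(GM/r₂) = 7916.39 m/s.
Transfer speeds (vis-viva v² = GM(2/r − 1/a_t)): v₁ᵗ = 21198.2 m/s, v₂ᵗ = 4817.76 m/s.
(a) ΔV₁ = |v₁ᵗ − v₁| ≈ 4593 m/s = 4.593 km/s.
(b) ΔV₂ = |v₂ − v₂ᵗ| ≈ 3099 m/s = 3.099 km/s.
(c) ΔV_total = ΔV₁ + ΔV₂ ≈ 7691 m/s = 7.691 km/s.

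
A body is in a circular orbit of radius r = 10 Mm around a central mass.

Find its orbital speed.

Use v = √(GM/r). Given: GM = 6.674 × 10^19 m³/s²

Convert to SI: r = 10 Mm = 1e+07 m.
For a circular orbit, gravity supplies the centripetal force, so v = √(GM / r).
v = √(6.674e+19 / 1e+07) m/s ≈ 2.583e+06 m/s = 2583 km/s.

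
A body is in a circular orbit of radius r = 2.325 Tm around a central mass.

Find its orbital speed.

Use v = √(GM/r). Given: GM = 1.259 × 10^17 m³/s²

Convert to SI: r = 2.325 Tm = 2.325e+12 m.
For a circular orbit, gravity supplies the centripetal force, so v = √(GM / r).
v = √(1.259e+17 / 2.325e+12) m/s ≈ 232.7 m/s = 232.7 m/s.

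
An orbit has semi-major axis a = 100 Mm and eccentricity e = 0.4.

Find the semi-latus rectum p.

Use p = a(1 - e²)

Convert to SI: a = 100 Mm = 1e+08 m.
p = a (1 − e²).
p = 1e+08 · (1 − (0.4)²) = 1e+08 · 0.84 ≈ 8.4e+07 m = 84 Mm.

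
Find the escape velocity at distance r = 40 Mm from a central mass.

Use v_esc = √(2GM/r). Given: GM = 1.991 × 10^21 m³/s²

Convert to SI: r = 40 Mm = 4e+07 m.
Escape velocity comes from setting total energy to zero: ½v² − GM/r = 0 ⇒ v_esc = √(2GM / r).
v_esc = √(2 · 1.991e+21 / 4e+07) m/s ≈ 9.977e+06 m/s = 9977 km/s.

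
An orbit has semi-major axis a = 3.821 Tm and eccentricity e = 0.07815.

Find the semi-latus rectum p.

Convert to SI: a = 3.821 Tm = 3.821e+12 m.
p = a (1 − e²).
p = 3.821e+12 · (1 − (0.07815)²) = 3.821e+12 · 0.993893 ≈ 3.798e+12 m = 3.798 Tm.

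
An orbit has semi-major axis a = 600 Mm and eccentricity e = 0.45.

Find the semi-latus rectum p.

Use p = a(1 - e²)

Convert to SI: a = 600 Mm = 6e+08 m.
p = a (1 − e²).
p = 6e+08 · (1 − (0.45)²) = 6e+08 · 0.7975 ≈ 4.785e+08 m = 478.5 Mm.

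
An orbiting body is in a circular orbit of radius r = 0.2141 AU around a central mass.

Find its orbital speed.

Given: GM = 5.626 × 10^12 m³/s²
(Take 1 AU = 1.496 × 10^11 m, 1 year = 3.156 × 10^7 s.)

Convert to SI: r = 0.2141 AU = 3.20294e+10 m.
For a circular orbit, gravity supplies the centripetal force, so v = √(GM / r).
v = √(5.626e+12 / 3.20294e+10) m/s ≈ 13.25 m/s = 0.002796 AU/year.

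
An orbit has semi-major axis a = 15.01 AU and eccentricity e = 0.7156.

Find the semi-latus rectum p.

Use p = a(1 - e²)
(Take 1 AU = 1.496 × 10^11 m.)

Convert to SI: a = 15.01 AU = 2.2455e+12 m.
p = a (1 − e²).
p = 2.2455e+12 · (1 − (0.7156)²) = 2.2455e+12 · 0.487917 ≈ 1.096e+12 m = 7.324 AU.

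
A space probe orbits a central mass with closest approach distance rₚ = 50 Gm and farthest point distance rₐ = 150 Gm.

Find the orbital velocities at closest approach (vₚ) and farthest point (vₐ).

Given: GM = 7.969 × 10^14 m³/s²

Convert to SI: rₚ = 50 Gm = 5e+10 m; rₐ = 150 Gm = 1.5e+11 m.
Use the vis-viva equation v² = GM(2/r − 1/a) with a = (rₚ + rₐ)/2 = (5e+10 + 1.5e+11)/2 = 1e+11 m.
vₚ = √(GM · (2/rₚ − 1/a)) = √(7.969e+14 · (2/5e+10 − 1/1e+11)) m/s ≈ 154.6 m/s = 154.6 m/s.
vₐ = √(GM · (2/rₐ − 1/a)) = √(7.969e+14 · (2/1.5e+11 − 1/1e+11)) m/s ≈ 51.54 m/s = 51.54 m/s.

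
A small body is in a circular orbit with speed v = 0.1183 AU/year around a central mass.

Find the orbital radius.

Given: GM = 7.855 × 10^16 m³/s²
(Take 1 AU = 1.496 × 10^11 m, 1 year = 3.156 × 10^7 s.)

Convert to SI: v = 0.1183 AU/year = 560.763 m/s.
For a circular orbit, v² = GM / r, so r = GM / v².
r = 7.855e+16 / (560.763)² m ≈ 2.498e+11 m = 1.67 AU.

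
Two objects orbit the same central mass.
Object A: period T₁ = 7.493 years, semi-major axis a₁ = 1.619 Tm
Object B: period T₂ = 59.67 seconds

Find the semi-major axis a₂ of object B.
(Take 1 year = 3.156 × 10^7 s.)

Convert to SI: T₁ = 7.493 years = 2.36479e+08 s; a₁ = 1.619 Tm = 1.619e+12 m.
Kepler's third law: (T₁/T₂)² = (a₁/a₂)³ ⇒ a₂ = a₁ · (T₂/T₁)^(2/3).
T₂/T₁ = 59.67 / 2.36479e+08 = 2.52327e-07.
a₂ = 1.619e+12 · (2.52327e-07)^(2/3) m ≈ 6.465e+07 m = 64.65 Mm.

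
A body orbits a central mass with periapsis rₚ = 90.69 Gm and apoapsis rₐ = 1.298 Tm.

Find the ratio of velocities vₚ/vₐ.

Convert to SI: rₚ = 90.69 Gm = 9.069e+10 m; rₐ = 1.298 Tm = 1.298e+12 m.
Conservation of angular momentum gives rₚvₚ = rₐvₐ, so vₚ/vₐ = rₐ/rₚ.
vₚ/vₐ = 1.298e+12 / 9.069e+10 ≈ 14.31.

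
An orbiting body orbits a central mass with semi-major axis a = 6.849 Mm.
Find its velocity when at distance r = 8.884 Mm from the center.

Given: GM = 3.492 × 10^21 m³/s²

Convert to SI: a = 6.849 Mm = 6.849e+06 m; r = 8.884 Mm = 8.884e+06 m.
Vis-viva: v = √(GM · (2/r − 1/a)).
2/r − 1/a = 2/8.884e+06 − 1/6.849e+06 = 7.91171e-08 m⁻¹.
v = √(3.492e+21 · 7.91171e-08) m/s ≈ 1.662e+07 m/s = 1.662e+04 km/s.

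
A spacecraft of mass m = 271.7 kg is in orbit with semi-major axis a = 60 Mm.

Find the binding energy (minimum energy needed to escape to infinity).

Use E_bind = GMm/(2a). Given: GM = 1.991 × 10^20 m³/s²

Convert to SI: a = 60 Mm = 6e+07 m.
Total orbital energy is E = −GMm/(2a); binding energy is E_bind = −E = GMm/(2a).
E_bind = 1.991e+20 · 271.7 / (2 · 6e+07) J ≈ 4.508e+14 J = 450.8 TJ.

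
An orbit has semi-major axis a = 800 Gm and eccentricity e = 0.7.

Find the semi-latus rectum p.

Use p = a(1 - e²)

Convert to SI: a = 800 Gm = 8e+11 m.
p = a (1 − e²).
p = 8e+11 · (1 − (0.7)²) = 8e+11 · 0.51 ≈ 4.08e+11 m = 408 Gm.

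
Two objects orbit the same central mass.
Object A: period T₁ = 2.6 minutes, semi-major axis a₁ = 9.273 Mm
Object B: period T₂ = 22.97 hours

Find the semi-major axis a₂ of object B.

Convert to SI: T₁ = 2.6 minutes = 156 s; a₁ = 9.273 Mm = 9.273e+06 m; T₂ = 22.97 hours = 82692 s.
Kepler's third law: (T₁/T₂)² = (a₁/a₂)³ ⇒ a₂ = a₁ · (T₂/T₁)^(2/3).
T₂/T₁ = 82692 / 156 = 530.077.
a₂ = 9.273e+06 · (530.077)^(2/3) m ≈ 6.074e+08 m = 607.4 Mm.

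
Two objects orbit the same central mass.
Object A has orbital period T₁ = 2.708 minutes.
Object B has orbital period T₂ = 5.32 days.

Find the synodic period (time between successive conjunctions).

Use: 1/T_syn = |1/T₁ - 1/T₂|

Convert to SI: T₁ = 2.708 minutes = 162.48 s; T₂ = 5.32 days = 459648 s.
T_syn = |T₁ · T₂ / (T₁ − T₂)|.
T_syn = |162.48 · 459648 / (162.48 − 459648)| s ≈ 162.5 s = 2.709 minutes.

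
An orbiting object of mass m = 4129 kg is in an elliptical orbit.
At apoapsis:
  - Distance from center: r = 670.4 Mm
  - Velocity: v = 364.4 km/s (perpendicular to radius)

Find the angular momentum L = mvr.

Convert to SI: r = 670.4 Mm = 6.704e+08 m; v = 364.4 km/s = 364400 m/s.
Since v is perpendicular to r, L = m · v · r.
L = 4129 · 364400 · 6.704e+08 kg·m²/s ≈ 1.009e+18 kg·m²/s.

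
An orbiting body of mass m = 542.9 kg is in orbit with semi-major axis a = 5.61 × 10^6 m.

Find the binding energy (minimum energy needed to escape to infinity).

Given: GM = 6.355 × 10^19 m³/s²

Total orbital energy is E = −GMm/(2a); binding energy is E_bind = −E = GMm/(2a).
E_bind = 6.355e+19 · 542.9 / (2 · 5.61e+06) J ≈ 3.075e+15 J = 3.075 PJ.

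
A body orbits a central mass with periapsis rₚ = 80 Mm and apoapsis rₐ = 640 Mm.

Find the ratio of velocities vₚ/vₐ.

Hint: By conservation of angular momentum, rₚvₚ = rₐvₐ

Convert to SI: rₚ = 80 Mm = 8e+07 m; rₐ = 640 Mm = 6.4e+08 m.
Conservation of angular momentum gives rₚvₚ = rₐvₐ, so vₚ/vₐ = rₐ/rₚ.
vₚ/vₐ = 6.4e+08 / 8e+07 ≈ 8.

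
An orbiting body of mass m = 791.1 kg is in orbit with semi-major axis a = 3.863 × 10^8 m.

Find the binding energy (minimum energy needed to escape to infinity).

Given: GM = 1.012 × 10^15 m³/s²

Total orbital energy is E = −GMm/(2a); binding energy is E_bind = −E = GMm/(2a).
E_bind = 1.012e+15 · 791.1 / (2 · 3.863e+08) J ≈ 1.036e+09 J = 1.036 GJ.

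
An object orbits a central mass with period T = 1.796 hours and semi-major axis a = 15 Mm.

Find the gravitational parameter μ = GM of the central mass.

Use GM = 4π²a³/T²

Convert to SI: T = 1.796 hours = 6465.6 s; a = 15 Mm = 1.5e+07 m.
GM = 4π² · a³ / T².
GM = 4π² · (1.5e+07)³ / (6465.6)² m³/s² ≈ 3.187e+15 m³/s² = 3.187 × 10^15 m³/s².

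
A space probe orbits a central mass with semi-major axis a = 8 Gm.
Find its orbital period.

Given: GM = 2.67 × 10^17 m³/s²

Convert to SI: a = 8 Gm = 8e+09 m.
Kepler's third law: T = 2π √(a³ / GM).
Substituting a = 8e+09 m and GM = 2.67e+17 m³/s²:
T = 2π √((8e+09)³ / 2.67e+17) s
T ≈ 8.701e+06 s = 100.7 days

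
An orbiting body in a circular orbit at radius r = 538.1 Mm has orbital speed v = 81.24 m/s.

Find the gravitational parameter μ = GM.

Convert to SI: r = 538.1 Mm = 5.381e+08 m.
For a circular orbit v² = GM/r, so GM = v² · r.
GM = (81.24)² · 5.381e+08 m³/s² ≈ 3.551e+12 m³/s² = 3.551 × 10^12 m³/s².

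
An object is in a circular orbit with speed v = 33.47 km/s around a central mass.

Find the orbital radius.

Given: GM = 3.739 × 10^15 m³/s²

Convert to SI: v = 33.47 km/s = 33470 m/s.
For a circular orbit, v² = GM / r, so r = GM / v².
r = 3.739e+15 / (33470)² m ≈ 3.338e+06 m = 3.338 Mm.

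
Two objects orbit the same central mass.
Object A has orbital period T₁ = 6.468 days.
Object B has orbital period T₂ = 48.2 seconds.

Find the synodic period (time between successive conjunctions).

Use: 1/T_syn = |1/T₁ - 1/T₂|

Convert to SI: T₁ = 6.468 days = 558835 s.
T_syn = |T₁ · T₂ / (T₁ − T₂)|.
T_syn = |558835 · 48.2 / (558835 − 48.2)| s ≈ 48.2 s = 48.2 seconds.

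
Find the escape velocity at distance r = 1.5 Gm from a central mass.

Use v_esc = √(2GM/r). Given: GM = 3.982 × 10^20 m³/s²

Convert to SI: r = 1.5 Gm = 1.5e+09 m.
Escape velocity comes from setting total energy to zero: ½v² − GM/r = 0 ⇒ v_esc = √(2GM / r).
v_esc = √(2 · 3.982e+20 / 1.5e+09) m/s ≈ 7.287e+05 m/s = 728.7 km/s.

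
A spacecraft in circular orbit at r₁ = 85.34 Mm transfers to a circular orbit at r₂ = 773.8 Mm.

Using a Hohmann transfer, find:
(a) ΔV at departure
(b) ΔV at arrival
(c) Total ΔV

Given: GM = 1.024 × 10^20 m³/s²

Convert to SI: r₁ = 85.34 Mm = 8.534e+07 m; r₂ = 773.8 Mm = 7.738e+08 m.
Transfer semi-major axis: a_t = (r₁ + r₂)/2 = (8.534e+07 + 7.738e+08)/2 = 4.2957e+08 m.
Circular speeds: v₁ = √(GM/r₁) = 1.0954e+06 m/s, v₂ = √(GM/r₂) = 363777 m/s.
Transfer speeds (vis-viva v² = GM(2/r − 1/a_t)): v₁ᵗ = 1.47018e+06 m/s, v₂ᵗ = 162142 m/s.
(a) ΔV₁ = |v₁ᵗ − v₁| ≈ 3.748e+05 m/s = 374.8 km/s.
(b) ΔV₂ = |v₂ − v₂ᵗ| ≈ 2.016e+05 m/s = 201.6 km/s.
(c) ΔV_total = ΔV₁ + ΔV₂ ≈ 5.764e+05 m/s = 576.4 km/s.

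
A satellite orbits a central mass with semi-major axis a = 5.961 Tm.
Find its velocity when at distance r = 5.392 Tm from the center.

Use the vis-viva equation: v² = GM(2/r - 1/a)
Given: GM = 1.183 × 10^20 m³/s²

Convert to SI: a = 5.961 Tm = 5.961e+12 m; r = 5.392 Tm = 5.392e+12 m.
Vis-viva: v = √(GM · (2/r − 1/a)).
2/r − 1/a = 2/5.392e+12 − 1/5.961e+12 = 2.03163e-13 m⁻¹.
v = √(1.183e+20 · 2.03163e-13) m/s ≈ 4902 m/s = 4.902 km/s.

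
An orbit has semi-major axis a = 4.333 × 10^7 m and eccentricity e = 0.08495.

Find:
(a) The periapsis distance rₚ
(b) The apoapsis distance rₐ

(a) rₚ = a(1 − e) = 4.333e+07 · (1 − 0.08495) = 4.333e+07 · 0.91505 ≈ 3.965e+07 m = 3.965 × 10^7 m.
(b) rₐ = a(1 + e) = 4.333e+07 · (1 + 0.08495) = 4.333e+07 · 1.08495 ≈ 4.701e+07 m = 4.701 × 10^7 m.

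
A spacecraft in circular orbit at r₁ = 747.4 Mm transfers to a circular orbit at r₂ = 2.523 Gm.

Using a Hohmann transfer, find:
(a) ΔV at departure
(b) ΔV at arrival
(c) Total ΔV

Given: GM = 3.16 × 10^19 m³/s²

Convert to SI: r₁ = 747.4 Mm = 7.474e+08 m; r₂ = 2.523 Gm = 2.523e+09 m.
Transfer semi-major axis: a_t = (r₁ + r₂)/2 = (7.474e+08 + 2.523e+09)/2 = 1.6352e+09 m.
Circular speeds: v₁ = √(GM/r₁) = 205621 m/s, v₂ = √(GM/r₂) = 111914 m/s.
Transfer speeds (vis-viva v² = GM(2/r − 1/a_t)): v₁ᵗ = 255411 m/s, v₂ᵗ = 75661.7 m/s.
(a) ΔV₁ = |v₁ᵗ − v₁| ≈ 4.979e+04 m/s = 49.79 km/s.
(b) ΔV₂ = |v₂ − v₂ᵗ| ≈ 3.625e+04 m/s = 36.25 km/s.
(c) ΔV_total = ΔV₁ + ΔV₂ ≈ 8.604e+04 m/s = 86.04 km/s.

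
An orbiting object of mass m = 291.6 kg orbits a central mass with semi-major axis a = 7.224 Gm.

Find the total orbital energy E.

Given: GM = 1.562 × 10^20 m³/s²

Convert to SI: a = 7.224 Gm = 7.224e+09 m.
E = −GMm / (2a).
E = −1.562e+20 · 291.6 / (2 · 7.224e+09) J ≈ -3.153e+12 J = -3.153 TJ.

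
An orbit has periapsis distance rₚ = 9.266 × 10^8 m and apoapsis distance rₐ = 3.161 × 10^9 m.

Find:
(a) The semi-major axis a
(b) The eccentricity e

(a) a = (rₚ + rₐ) / 2 = (9.266e+08 + 3.161e+09) / 2 ≈ 2.044e+09 m = 2.044 × 10^9 m.
(b) e = (rₐ − rₚ) / (rₐ + rₚ) = (3.161e+09 − 9.266e+08) / (3.161e+09 + 9.266e+08) ≈ 0.5466.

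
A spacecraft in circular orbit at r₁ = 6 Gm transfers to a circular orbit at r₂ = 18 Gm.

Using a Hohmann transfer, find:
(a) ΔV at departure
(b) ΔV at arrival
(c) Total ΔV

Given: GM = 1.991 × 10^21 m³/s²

Convert to SI: r₁ = 6 Gm = 6e+09 m; r₂ = 18 Gm = 1.8e+10 m.
Transfer semi-major axis: a_t = (r₁ + r₂)/2 = (6e+09 + 1.8e+10)/2 = 1.2e+10 m.
Circular speeds: v₁ = √(GM/r₁) = 576050 m/s, v₂ = √(GM/r₂) = 332582 m/s.
Transfer speeds (vis-viva v² = GM(2/r − 1/a_t)): v₁ᵗ = 705514 m/s, v₂ᵗ = 235171 m/s.
(a) ΔV₁ = |v₁ᵗ − v₁| ≈ 1.295e+05 m/s = 129.5 km/s.
(b) ΔV₂ = |v₂ − v₂ᵗ| ≈ 9.741e+04 m/s = 97.41 km/s.
(c) ΔV_total = ΔV₁ + ΔV₂ ≈ 2.269e+05 m/s = 226.9 km/s.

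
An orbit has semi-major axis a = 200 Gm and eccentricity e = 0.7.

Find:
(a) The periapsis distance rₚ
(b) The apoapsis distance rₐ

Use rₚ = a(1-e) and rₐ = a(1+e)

Convert to SI: a = 200 Gm = 2e+11 m.
(a) rₚ = a(1 − e) = 2e+11 · (1 − 0.7) = 2e+11 · 0.3 ≈ 6e+10 m = 60 Gm.
(b) rₐ = a(1 + e) = 2e+11 · (1 + 0.7) = 2e+11 · 1.7 ≈ 3.4e+11 m = 340 Gm.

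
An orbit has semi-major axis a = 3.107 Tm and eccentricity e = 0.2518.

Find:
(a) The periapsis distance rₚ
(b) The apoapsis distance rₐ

Convert to SI: a = 3.107 Tm = 3.107e+12 m.
(a) rₚ = a(1 − e) = 3.107e+12 · (1 − 0.2518) = 3.107e+12 · 0.7482 ≈ 2.325e+12 m = 2.325 Tm.
(b) rₐ = a(1 + e) = 3.107e+12 · (1 + 0.2518) = 3.107e+12 · 1.2518 ≈ 3.889e+12 m = 3.889 Tm.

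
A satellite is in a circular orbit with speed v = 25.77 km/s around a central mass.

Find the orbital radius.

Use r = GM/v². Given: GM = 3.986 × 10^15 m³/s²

Convert to SI: v = 25.77 km/s = 25770 m/s.
For a circular orbit, v² = GM / r, so r = GM / v².
r = 3.986e+15 / (25770)² m ≈ 6.002e+06 m = 6.002 Mm.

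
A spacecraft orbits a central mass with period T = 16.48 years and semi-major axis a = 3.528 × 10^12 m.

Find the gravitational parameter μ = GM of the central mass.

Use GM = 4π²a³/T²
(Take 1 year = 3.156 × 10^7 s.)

Convert to SI: T = 16.48 years = 5.20109e+08 s.
GM = 4π² · a³ / T².
GM = 4π² · (3.528e+12)³ / (5.20109e+08)² m³/s² ≈ 6.409e+21 m³/s² = 6.409 × 10^21 m³/s².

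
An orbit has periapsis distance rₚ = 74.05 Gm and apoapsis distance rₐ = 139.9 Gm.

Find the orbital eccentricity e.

Convert to SI: rₚ = 74.05 Gm = 7.405e+10 m; rₐ = 139.9 Gm = 1.399e+11 m.
e = (rₐ − rₚ) / (rₐ + rₚ).
e = (1.399e+11 − 7.405e+10) / (1.399e+11 + 7.405e+10) = 6.585e+10 / 2.1395e+11 ≈ 0.3078.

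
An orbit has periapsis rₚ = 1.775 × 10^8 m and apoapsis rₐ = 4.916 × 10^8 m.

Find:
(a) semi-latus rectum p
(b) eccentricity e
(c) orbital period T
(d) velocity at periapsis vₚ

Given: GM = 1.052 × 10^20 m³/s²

(a) From a = (rₚ + rₐ)/2 = 3.3455e+08 m and e = (rₐ − rₚ)/(rₐ + rₚ) = 0.469437, p = a(1 − e²) = 3.3455e+08 · (1 − (0.469437)²) ≈ 2.608e+08 m
(b) e = (rₐ − rₚ)/(rₐ + rₚ) = (4.916e+08 − 1.775e+08)/(4.916e+08 + 1.775e+08) ≈ 0.4694
(c) With a = (rₚ + rₐ)/2 = 3.3455e+08 m, T = 2π √(a³/GM) = 2π √((3.3455e+08)³/1.052e+20) s ≈ 3749 s
(d) With a = (rₚ + rₐ)/2 = 3.3455e+08 m, vₚ = √(GM (2/rₚ − 1/a)) = √(1.052e+20 · (2/1.775e+08 − 1/3.3455e+08)) m/s ≈ 9.332e+05 m/s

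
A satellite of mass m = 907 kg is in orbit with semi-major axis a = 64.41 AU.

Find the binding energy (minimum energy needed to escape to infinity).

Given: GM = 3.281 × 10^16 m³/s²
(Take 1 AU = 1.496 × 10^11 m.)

Convert to SI: a = 64.41 AU = 9.63574e+12 m.
Total orbital energy is E = −GMm/(2a); binding energy is E_bind = −E = GMm/(2a).
E_bind = 3.281e+16 · 907 / (2 · 9.63574e+12) J ≈ 1.544e+06 J = 1.544 MJ.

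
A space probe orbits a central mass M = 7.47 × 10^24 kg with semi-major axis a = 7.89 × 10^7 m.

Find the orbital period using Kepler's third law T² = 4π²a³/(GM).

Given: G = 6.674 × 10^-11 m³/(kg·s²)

GM = G · M = 6.674e-11 · 7.47e+24 = 4.98548e+14 m³/s².
Kepler's third law: T = 2π √(a³ / GM).
Substituting a = 7.89e+07 m and GM = 4.98548e+14 m³/s²:
T = 2π √((7.89e+07)³ / 4.98548e+14) s
T ≈ 1.972e+05 s = 2.283 days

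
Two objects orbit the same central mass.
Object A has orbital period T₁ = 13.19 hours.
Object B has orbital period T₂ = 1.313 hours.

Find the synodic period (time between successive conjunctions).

Convert to SI: T₁ = 13.19 hours = 47484 s; T₂ = 1.313 hours = 4726.8 s.
T_syn = |T₁ · T₂ / (T₁ − T₂)|.
T_syn = |47484 · 4726.8 / (47484 − 4726.8)| s ≈ 5249 s = 1.458 hours.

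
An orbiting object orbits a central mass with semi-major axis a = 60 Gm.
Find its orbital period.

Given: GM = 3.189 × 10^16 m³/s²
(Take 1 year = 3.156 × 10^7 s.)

Convert to SI: a = 60 Gm = 6e+10 m.
Kepler's third law: T = 2π √(a³ / GM).
Substituting a = 6e+10 m and GM = 3.189e+16 m³/s²:
T = 2π √((6e+10)³ / 3.189e+16) s
T ≈ 5.171e+08 s = 16.38 years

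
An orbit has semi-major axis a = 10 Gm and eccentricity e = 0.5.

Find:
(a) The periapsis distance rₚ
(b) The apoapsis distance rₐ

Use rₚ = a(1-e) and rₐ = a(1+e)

Convert to SI: a = 10 Gm = 1e+10 m.
(a) rₚ = a(1 − e) = 1e+10 · (1 − 0.5) = 1e+10 · 0.5 ≈ 5e+09 m = 5 Gm.
(b) rₐ = a(1 + e) = 1e+10 · (1 + 0.5) = 1e+10 · 1.5 ≈ 1.5e+10 m = 15 Gm.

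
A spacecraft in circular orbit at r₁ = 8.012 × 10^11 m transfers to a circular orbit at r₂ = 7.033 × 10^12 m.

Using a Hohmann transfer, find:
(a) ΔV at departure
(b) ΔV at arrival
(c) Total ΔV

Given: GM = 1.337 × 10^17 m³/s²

Transfer semi-major axis: a_t = (r₁ + r₂)/2 = (8.012e+11 + 7.033e+12)/2 = 3.9171e+12 m.
Circular speeds: v₁ = √(GM/r₁) = 408.503 m/s, v₂ = √(GM/r₂) = 137.878 m/s.
Transfer speeds (vis-viva v² = GM(2/r − 1/a_t)): v₁ᵗ = 547.373 m/s, v₂ᵗ = 62.3568 m/s.
(a) ΔV₁ = |v₁ᵗ − v₁| ≈ 138.9 m/s = 138.9 m/s.
(b) ΔV₂ = |v₂ − v₂ᵗ| ≈ 75.52 m/s = 75.52 m/s.
(c) ΔV_total = ΔV₁ + ΔV₂ ≈ 214.4 m/s = 214.4 m/s.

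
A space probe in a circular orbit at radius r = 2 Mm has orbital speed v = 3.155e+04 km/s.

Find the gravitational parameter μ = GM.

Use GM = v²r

Convert to SI: r = 2 Mm = 2e+06 m; v = 3.155e+04 km/s = 3.155e+07 m/s.
For a circular orbit v² = GM/r, so GM = v² · r.
GM = (3.155e+07)² · 2e+06 m³/s² ≈ 1.991e+21 m³/s² = 1.991 × 10^21 m³/s².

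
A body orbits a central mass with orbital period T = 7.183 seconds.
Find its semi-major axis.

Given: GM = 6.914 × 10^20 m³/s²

Invert Kepler's third law: a = (GM · T² / (4π²))^(1/3).
Substituting T = 7.183 s and GM = 6.914e+20 m³/s²:
a = (6.914e+20 · (7.183)² / (4π²))^(1/3) m
a ≈ 9.668e+06 m = 9.668 Mm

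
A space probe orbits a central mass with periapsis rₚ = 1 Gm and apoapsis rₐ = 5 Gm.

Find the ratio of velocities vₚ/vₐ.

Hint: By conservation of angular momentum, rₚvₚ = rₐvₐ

Convert to SI: rₚ = 1 Gm = 1e+09 m; rₐ = 5 Gm = 5e+09 m.
Conservation of angular momentum gives rₚvₚ = rₐvₐ, so vₚ/vₐ = rₐ/rₚ.
vₚ/vₐ = 5e+09 / 1e+09 ≈ 5.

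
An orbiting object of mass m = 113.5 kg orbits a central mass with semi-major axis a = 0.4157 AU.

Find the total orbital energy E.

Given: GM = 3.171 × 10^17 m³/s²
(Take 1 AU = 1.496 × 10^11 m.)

Convert to SI: a = 0.4157 AU = 6.21887e+10 m.
E = −GMm / (2a).
E = −3.171e+17 · 113.5 / (2 · 6.21887e+10) J ≈ -2.894e+08 J = -289.4 MJ.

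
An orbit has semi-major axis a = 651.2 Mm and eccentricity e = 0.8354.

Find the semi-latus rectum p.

Convert to SI: a = 651.2 Mm = 6.512e+08 m.
p = a (1 − e²).
p = 6.512e+08 · (1 − (0.8354)²) = 6.512e+08 · 0.302107 ≈ 1.967e+08 m = 196.7 Mm.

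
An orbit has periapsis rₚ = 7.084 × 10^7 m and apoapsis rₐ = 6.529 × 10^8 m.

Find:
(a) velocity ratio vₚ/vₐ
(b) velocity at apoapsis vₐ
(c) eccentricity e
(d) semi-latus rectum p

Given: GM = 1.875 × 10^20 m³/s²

(a) Conservation of angular momentum (rₚvₚ = rₐvₐ) gives vₚ/vₐ = rₐ/rₚ = 6.529e+08/7.084e+07 ≈ 9.217
(b) With a = (rₚ + rₐ)/2 = 3.6187e+08 m, vₐ = √(GM (2/rₐ − 1/a)) = √(1.875e+20 · (2/6.529e+08 − 1/3.6187e+08)) m/s ≈ 2.371e+05 m/s
(c) e = (rₐ − rₚ)/(rₐ + rₚ) = (6.529e+08 − 7.084e+07)/(6.529e+08 + 7.084e+07) ≈ 0.8042
(d) From a = (rₚ + rₐ)/2 = 3.6187e+08 m and e = (rₐ − rₚ)/(rₐ + rₚ) = 0.804239, p = a(1 − e²) = 3.6187e+08 · (1 − (0.804239)²) ≈ 1.278e+08 m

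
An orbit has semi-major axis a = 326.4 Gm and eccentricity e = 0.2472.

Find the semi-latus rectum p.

Convert to SI: a = 326.4 Gm = 3.264e+11 m.
p = a (1 − e²).
p = 3.264e+11 · (1 − (0.2472)²) = 3.264e+11 · 0.938892 ≈ 3.065e+11 m = 306.5 Gm.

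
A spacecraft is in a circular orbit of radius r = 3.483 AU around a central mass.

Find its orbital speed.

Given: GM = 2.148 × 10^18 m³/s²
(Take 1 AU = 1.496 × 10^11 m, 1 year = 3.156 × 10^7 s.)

Convert to SI: r = 3.483 AU = 5.21057e+11 m.
For a circular orbit, gravity supplies the centripetal force, so v = √(GM / r).
v = √(2.148e+18 / 5.21057e+11) m/s ≈ 2030 m/s = 0.4283 AU/year.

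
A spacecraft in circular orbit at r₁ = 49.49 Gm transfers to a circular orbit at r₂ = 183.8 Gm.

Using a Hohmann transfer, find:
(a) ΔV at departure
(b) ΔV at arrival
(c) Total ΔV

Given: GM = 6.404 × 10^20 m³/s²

Convert to SI: r₁ = 49.49 Gm = 4.949e+10 m; r₂ = 183.8 Gm = 1.838e+11 m.
Transfer semi-major axis: a_t = (r₁ + r₂)/2 = (4.949e+10 + 1.838e+11)/2 = 1.16645e+11 m.
Circular speeds: v₁ = √(GM/r₁) = 113754 m/s, v₂ = √(GM/r₂) = 59027.3 m/s.
Transfer speeds (vis-viva v² = GM(2/r − 1/a_t)): v₁ᵗ = 142793 m/s, v₂ᵗ = 38448.4 m/s.
(a) ΔV₁ = |v₁ᵗ − v₁| ≈ 2.904e+04 m/s = 29.04 km/s.
(b) ΔV₂ = |v₂ − v₂ᵗ| ≈ 2.058e+04 m/s = 20.58 km/s.
(c) ΔV_total = ΔV₁ + ΔV₂ ≈ 4.962e+04 m/s = 49.62 km/s.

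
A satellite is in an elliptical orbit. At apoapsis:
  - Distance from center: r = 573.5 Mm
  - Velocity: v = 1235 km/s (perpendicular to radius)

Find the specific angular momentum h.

Convert to SI: r = 573.5 Mm = 5.735e+08 m; v = 1235 km/s = 1.235e+06 m/s.
With v perpendicular to r, h = r · v.
h = 5.735e+08 · 1.235e+06 m²/s ≈ 7.083e+14 m²/s.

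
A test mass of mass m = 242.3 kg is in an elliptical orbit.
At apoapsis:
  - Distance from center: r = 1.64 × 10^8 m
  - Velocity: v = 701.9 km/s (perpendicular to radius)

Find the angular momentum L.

Convert to SI: v = 701.9 km/s = 701900 m/s.
Since v is perpendicular to r, L = m · v · r.
L = 242.3 · 701900 · 1.64e+08 kg·m²/s ≈ 2.789e+16 kg·m²/s.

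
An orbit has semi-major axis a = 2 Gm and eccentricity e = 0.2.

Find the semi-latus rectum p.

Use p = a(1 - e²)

Convert to SI: a = 2 Gm = 2e+09 m.
p = a (1 − e²).
p = 2e+09 · (1 − (0.2)²) = 2e+09 · 0.96 ≈ 1.92e+09 m = 1.92 Gm.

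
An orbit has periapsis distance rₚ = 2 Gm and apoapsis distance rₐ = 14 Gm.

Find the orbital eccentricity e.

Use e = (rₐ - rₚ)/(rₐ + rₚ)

Convert to SI: rₚ = 2 Gm = 2e+09 m; rₐ = 14 Gm = 1.4e+10 m.
e = (rₐ − rₚ) / (rₐ + rₚ).
e = (1.4e+10 − 2e+09) / (1.4e+10 + 2e+09) = 1.2e+10 / 1.6e+10 ≈ 0.75.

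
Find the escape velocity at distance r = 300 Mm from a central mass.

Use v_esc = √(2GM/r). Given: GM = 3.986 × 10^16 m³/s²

Convert to SI: r = 300 Mm = 3e+08 m.
Escape velocity comes from setting total energy to zero: ½v² − GM/r = 0 ⇒ v_esc = √(2GM / r).
v_esc = √(2 · 3.986e+16 / 3e+08) m/s ≈ 1.63e+04 m/s = 16.3 km/s.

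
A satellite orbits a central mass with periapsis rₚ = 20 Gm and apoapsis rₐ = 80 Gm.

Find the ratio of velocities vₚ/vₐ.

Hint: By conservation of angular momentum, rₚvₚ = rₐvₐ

Convert to SI: rₚ = 20 Gm = 2e+10 m; rₐ = 80 Gm = 8e+10 m.
Conservation of angular momentum gives rₚvₚ = rₐvₐ, so vₚ/vₐ = rₐ/rₚ.
vₚ/vₐ = 8e+10 / 2e+10 ≈ 4.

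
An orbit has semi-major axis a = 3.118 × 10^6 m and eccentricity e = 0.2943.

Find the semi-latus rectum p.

p = a (1 − e²).
p = 3.118e+06 · (1 − (0.2943)²) = 3.118e+06 · 0.913388 ≈ 2.848e+06 m = 2.848 × 10^6 m.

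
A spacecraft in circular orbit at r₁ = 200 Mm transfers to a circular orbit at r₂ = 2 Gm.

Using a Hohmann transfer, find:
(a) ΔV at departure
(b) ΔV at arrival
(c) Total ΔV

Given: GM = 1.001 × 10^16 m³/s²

Convert to SI: r₁ = 200 Mm = 2e+08 m; r₂ = 2 Gm = 2e+09 m.
Transfer semi-major axis: a_t = (r₁ + r₂)/2 = (2e+08 + 2e+09)/2 = 1.1e+09 m.
Circular speeds: v₁ = √(GM/r₁) = 7074.6 m/s, v₂ = √(GM/r₂) = 2237.19 m/s.
Transfer speeds (vis-viva v² = GM(2/r − 1/a_t)): v₁ᵗ = 9539.39 m/s, v₂ᵗ = 953.939 m/s.
(a) ΔV₁ = |v₁ᵗ − v₁| ≈ 2465 m/s = 2.465 km/s.
(b) ΔV₂ = |v₂ − v₂ᵗ| ≈ 1283 m/s = 1.283 km/s.
(c) ΔV_total = ΔV₁ + ΔV₂ ≈ 3748 m/s = 3.748 km/s.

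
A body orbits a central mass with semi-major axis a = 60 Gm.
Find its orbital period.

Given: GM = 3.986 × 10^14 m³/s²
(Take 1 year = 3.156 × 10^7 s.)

Convert to SI: a = 60 Gm = 6e+10 m.
Kepler's third law: T = 2π √(a³ / GM).
Substituting a = 6e+10 m and GM = 3.986e+14 m³/s²:
T = 2π √((6e+10)³ / 3.986e+14) s
T ≈ 4.625e+09 s = 146.6 years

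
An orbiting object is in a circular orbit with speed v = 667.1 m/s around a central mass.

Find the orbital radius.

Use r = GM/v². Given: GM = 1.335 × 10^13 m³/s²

For a circular orbit, v² = GM / r, so r = GM / v².
r = 1.335e+13 / (667.1)² m ≈ 3e+07 m = 30 Mm.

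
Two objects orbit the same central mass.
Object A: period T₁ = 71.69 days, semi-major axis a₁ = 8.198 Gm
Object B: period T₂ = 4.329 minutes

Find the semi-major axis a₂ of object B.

Convert to SI: T₁ = 71.69 days = 6.19402e+06 s; a₁ = 8.198 Gm = 8.198e+09 m; T₂ = 4.329 minutes = 259.74 s.
Kepler's third law: (T₁/T₂)² = (a₁/a₂)³ ⇒ a₂ = a₁ · (T₂/T₁)^(2/3).
T₂/T₁ = 259.74 / 6.19402e+06 = 4.1934e-05.
a₂ = 8.198e+09 · (4.1934e-05)^(2/3) m ≈ 9.895e+06 m = 9.895 Mm.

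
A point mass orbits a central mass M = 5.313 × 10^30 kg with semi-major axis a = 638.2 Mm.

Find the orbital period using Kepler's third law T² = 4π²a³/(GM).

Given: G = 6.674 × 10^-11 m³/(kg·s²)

Convert to SI: a = 638.2 Mm = 6.382e+08 m.
GM = G · M = 6.674e-11 · 5.313e+30 = 3.5459e+20 m³/s².
Kepler's third law: T = 2π √(a³ / GM).
Substituting a = 6.382e+08 m and GM = 3.5459e+20 m³/s²:
T = 2π √((6.382e+08)³ / 3.5459e+20) s
T ≈ 5380 s = 1.494 hours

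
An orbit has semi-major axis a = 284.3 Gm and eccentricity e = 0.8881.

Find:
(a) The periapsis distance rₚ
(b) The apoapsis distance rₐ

Convert to SI: a = 284.3 Gm = 2.843e+11 m.
(a) rₚ = a(1 − e) = 2.843e+11 · (1 − 0.8881) = 2.843e+11 · 0.1119 ≈ 3.181e+10 m = 31.81 Gm.
(b) rₐ = a(1 + e) = 2.843e+11 · (1 + 0.8881) = 2.843e+11 · 1.8881 ≈ 5.368e+11 m = 536.8 Gm.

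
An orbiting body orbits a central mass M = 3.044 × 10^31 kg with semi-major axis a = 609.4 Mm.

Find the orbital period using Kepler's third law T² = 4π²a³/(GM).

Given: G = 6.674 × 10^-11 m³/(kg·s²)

Convert to SI: a = 609.4 Mm = 6.094e+08 m.
GM = G · M = 6.674e-11 · 3.044e+31 = 2.03157e+21 m³/s².
Kepler's third law: T = 2π √(a³ / GM).
Substituting a = 6.094e+08 m and GM = 2.03157e+21 m³/s²:
T = 2π √((6.094e+08)³ / 2.03157e+21) s
T ≈ 2097 s = 34.95 minutes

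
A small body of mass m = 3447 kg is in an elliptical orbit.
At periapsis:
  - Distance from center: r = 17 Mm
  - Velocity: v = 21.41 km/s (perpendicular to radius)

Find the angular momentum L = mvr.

Convert to SI: r = 17 Mm = 1.7e+07 m; v = 21.41 km/s = 21410 m/s.
Since v is perpendicular to r, L = m · v · r.
L = 3447 · 21410 · 1.7e+07 kg·m²/s ≈ 1.255e+15 kg·m²/s.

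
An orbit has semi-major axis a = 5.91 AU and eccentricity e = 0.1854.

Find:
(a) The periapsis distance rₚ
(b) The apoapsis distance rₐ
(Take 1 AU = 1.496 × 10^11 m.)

Convert to SI: a = 5.91 AU = 8.84136e+11 m.
(a) rₚ = a(1 − e) = 8.84136e+11 · (1 − 0.1854) = 8.84136e+11 · 0.8146 ≈ 7.202e+11 m = 4.814 AU.
(b) rₐ = a(1 + e) = 8.84136e+11 · (1 + 0.1854) = 8.84136e+11 · 1.1854 ≈ 1.048e+12 m = 7.006 AU.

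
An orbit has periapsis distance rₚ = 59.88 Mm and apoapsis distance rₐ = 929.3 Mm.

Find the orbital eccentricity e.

Convert to SI: rₚ = 59.88 Mm = 5.988e+07 m; rₐ = 929.3 Mm = 9.293e+08 m.
e = (rₐ − rₚ) / (rₐ + rₚ).
e = (9.293e+08 − 5.988e+07) / (9.293e+08 + 5.988e+07) = 8.6942e+08 / 9.8918e+08 ≈ 0.8789.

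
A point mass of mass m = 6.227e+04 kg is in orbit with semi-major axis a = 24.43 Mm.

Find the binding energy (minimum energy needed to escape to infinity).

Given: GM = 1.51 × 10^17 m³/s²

Convert to SI: a = 24.43 Mm = 2.443e+07 m.
Total orbital energy is E = −GMm/(2a); binding energy is E_bind = −E = GMm/(2a).
E_bind = 1.51e+17 · 6.227e+04 / (2 · 2.443e+07) J ≈ 1.924e+14 J = 192.4 TJ.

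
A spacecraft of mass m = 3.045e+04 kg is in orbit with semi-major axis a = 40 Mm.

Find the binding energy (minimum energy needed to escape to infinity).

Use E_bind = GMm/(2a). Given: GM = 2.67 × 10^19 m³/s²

Convert to SI: a = 40 Mm = 4e+07 m.
Total orbital energy is E = −GMm/(2a); binding energy is E_bind = −E = GMm/(2a).
E_bind = 2.67e+19 · 3.045e+04 / (2 · 4e+07) J ≈ 1.016e+16 J = 10.16 PJ.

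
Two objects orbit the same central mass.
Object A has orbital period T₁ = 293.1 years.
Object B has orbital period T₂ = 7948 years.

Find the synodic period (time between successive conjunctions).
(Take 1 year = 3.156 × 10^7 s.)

Convert to SI: T₁ = 293.1 years = 9.25024e+09 s; T₂ = 7948 years = 2.50839e+11 s.
T_syn = |T₁ · T₂ / (T₁ − T₂)|.
T_syn = |9.25024e+09 · 2.50839e+11 / (9.25024e+09 − 2.50839e+11)| s ≈ 9.604e+09 s = 304.3 years.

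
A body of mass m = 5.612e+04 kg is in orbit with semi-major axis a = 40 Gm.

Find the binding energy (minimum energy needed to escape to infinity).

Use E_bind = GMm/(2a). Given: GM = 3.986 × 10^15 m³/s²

Convert to SI: a = 40 Gm = 4e+10 m.
Total orbital energy is E = −GMm/(2a); binding energy is E_bind = −E = GMm/(2a).
E_bind = 3.986e+15 · 5.612e+04 / (2 · 4e+10) J ≈ 2.796e+09 J = 2.796 GJ.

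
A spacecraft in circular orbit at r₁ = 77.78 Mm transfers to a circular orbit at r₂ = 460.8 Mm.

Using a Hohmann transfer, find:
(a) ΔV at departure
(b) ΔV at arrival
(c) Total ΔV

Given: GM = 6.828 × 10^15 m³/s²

Convert to SI: r₁ = 77.78 Mm = 7.778e+07 m; r₂ = 460.8 Mm = 4.608e+08 m.
Transfer semi-major axis: a_t = (r₁ + r₂)/2 = (7.778e+07 + 4.608e+08)/2 = 2.6929e+08 m.
Circular speeds: v₁ = √(GM/r₁) = 9369.42 m/s, v₂ = √(GM/r₂) = 3849.38 m/s.
Transfer speeds (vis-viva v² = GM(2/r − 1/a_t)): v₁ᵗ = 12256.3 m/s, v₂ᵗ = 2068.78 m/s.
(a) ΔV₁ = |v₁ᵗ − v₁| ≈ 2887 m/s = 2.887 km/s.
(b) ΔV₂ = |v₂ − v₂ᵗ| ≈ 1781 m/s = 1.781 km/s.
(c) ΔV_total = ΔV₁ + ΔV₂ ≈ 4667 m/s = 4.667 km/s.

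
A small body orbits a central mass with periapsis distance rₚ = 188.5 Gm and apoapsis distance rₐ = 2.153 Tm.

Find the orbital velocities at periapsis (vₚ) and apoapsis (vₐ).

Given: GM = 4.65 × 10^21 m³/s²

Convert to SI: rₚ = 188.5 Gm = 1.885e+11 m; rₐ = 2.153 Tm = 2.153e+12 m.
Use the vis-viva equation v² = GM(2/r − 1/a) with a = (rₚ + rₐ)/2 = (1.885e+11 + 2.153e+12)/2 = 1.17075e+12 m.
vₚ = √(GM · (2/rₚ − 1/a)) = √(4.65e+21 · (2/1.885e+11 − 1/1.17075e+12)) m/s ≈ 2.13e+05 m/s = 213 km/s.
vₐ = √(GM · (2/rₐ − 1/a)) = √(4.65e+21 · (2/2.153e+12 − 1/1.17075e+12)) m/s ≈ 1.865e+04 m/s = 18.65 km/s.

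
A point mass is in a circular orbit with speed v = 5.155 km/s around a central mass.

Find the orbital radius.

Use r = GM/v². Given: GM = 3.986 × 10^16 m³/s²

Convert to SI: v = 5.155 km/s = 5155 m/s.
For a circular orbit, v² = GM / r, so r = GM / v².
r = 3.986e+16 / (5155)² m ≈ 1.5e+09 m = 1.5 Gm.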